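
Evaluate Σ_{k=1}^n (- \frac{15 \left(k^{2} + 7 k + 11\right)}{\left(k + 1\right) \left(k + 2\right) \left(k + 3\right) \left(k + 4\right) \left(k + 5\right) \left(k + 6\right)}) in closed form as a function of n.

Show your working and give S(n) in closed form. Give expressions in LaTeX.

S(n) = \frac{5 n \left(- n^{2} - 12 n - 44\right)}{48 \left(n^{3} + 12 n^{2} + 44 n + 48\right)}

r(k) = (k + 1)*(7*k + (k + 1)**2 + 18)/((k + 7)*(k**2 + 7*k + 11)) after simplifying.
Take A(k)=k + 1, B(k)=k + 7, C(k)=k**2 + 7*k + 11.
Solve (k + 1)·f(k+1) − (k + 6)·f(k) = k**2 + 7*k + 11.
d = 5 from the (1,1,2) case.
Solving with deg f ≤ 5: f(k) = k*(k + 2)*(k + 4)*(k**2 + 9*k + 23)/45.
So s_k = (B(k−1)f/C)·t_k = (k*(k + 2)*(k + 4)*(k + 6)*(k**2 + 9*k + 23)/(45*(k**2 + 7*k + 11)))·t_k = k*(-k**2 - 9*k - 23)/(3*(k**3 + 9*k**2 + 23*k + 15)).
Δs = 15*(-k**2 - 7*k - 11)/(k**6 + 21*k**5 + 175*k**4 + 735*k**3 + 1624*k**2 + 1764*k + 720), as required.
Evaluate: s_(n+1) = (-n**3 - 12*n**2 - 44*n - 33)/(3*(n**3 + 12*n**2 + 44*n + 48)); subtract s_(1) = -11/48 ⇒ S(n) = 5*n*(-n**2 - 12*n - 44)/(48*(n**3 + 12*n**2 + 44*n + 48)).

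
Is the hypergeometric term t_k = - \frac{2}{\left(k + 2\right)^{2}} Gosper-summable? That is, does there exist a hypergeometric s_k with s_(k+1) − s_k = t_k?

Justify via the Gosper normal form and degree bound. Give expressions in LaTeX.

t_(k+1)/t_k = (k + 2)**2/(k + 3)**2.
A = k**2 + 4*k + 4, B = k**2 + 6*k + 9, C = 1.
Need (k**2 + 4*k + 4)·f(k+1) − (k**2 + 4*k + 4)·f(k) = 1.
d = 0 from the (2,2,0) case.
f = c0 ⇒ A·f(k+1) − B(k−1)·f(k) − C = -1. The system {-1 = 0} is inconsistent; no antidifference.

No — key equation has no polynomial f.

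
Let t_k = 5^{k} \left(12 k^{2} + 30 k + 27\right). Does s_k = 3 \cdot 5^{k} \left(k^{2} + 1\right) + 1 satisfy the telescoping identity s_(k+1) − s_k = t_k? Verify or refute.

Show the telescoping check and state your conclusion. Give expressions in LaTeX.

s_(k+1) = 15*5**k*((k + 1)**2 + 1) + 1
s_(k+1) − s_k = 5**k*(12*k**2 + 30*k + 27)
(s_(k+1) − s_k) − t_k = 0

valid (s_(k+1) − s_k reduces to t_k)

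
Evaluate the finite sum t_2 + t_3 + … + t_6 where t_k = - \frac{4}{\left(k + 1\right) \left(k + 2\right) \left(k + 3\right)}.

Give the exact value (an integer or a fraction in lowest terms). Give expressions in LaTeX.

The ratio is (k + 1)/(k + 4).
Factor: A=k + 1; B=k + 4; C=1.
Solve (k + 1)·f(k+1) − (k + 3)·f(k) = 1.
Bound: deg f ≤ 2.
Solve for f: f(k) = k*(k + 3)/4 (degree 2 ≤ 2).
Then R = B(k−1)f/C = k*(k + 3)**2/4, so s_k = R(k)·t_k = k*(-k - 3)/((k + 1)*(k + 2)).
Δs = -4/(k**3 + 6*k**2 + 11*k + 6), as required.
Σ_(k=2)^(6) t_k = s_(7) − s_(2) = -35/36 − (-5/6) = -5/36.

Σ = -5/36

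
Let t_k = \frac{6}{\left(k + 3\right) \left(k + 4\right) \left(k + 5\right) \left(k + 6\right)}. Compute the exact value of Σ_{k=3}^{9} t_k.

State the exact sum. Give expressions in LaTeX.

Ratio r(k) = (k + 3)/(k + 7).
So A=k + 3 and B=k + 7, with C=1.
Need (k + 3)·f(k+1) − (k + 6)·f(k) = 1.
Bound: deg f ≤ 3.
Solving with deg f ≤ 3: f(k) = k*(k**2 + 12*k + 47)/180.
Get s_k = R·t_k = k*(k**2 + 12*k + 47)/(30*(k + 3)*(k + 4)*(k + 5)) with R(k) = B(k−1)f(k)/C(k) = k*(k + 6)*(k**2 + 12*k + 47)/180.
Verify: 6/(k**4 + 18*k**3 + 119*k**2 + 342*k + 360) matches t_k.
Σ_(k=3)^(9) t_k = s_(10) − s_(3) = 89/2730 − (23/840) = 19/3640.

Σ = 19/3640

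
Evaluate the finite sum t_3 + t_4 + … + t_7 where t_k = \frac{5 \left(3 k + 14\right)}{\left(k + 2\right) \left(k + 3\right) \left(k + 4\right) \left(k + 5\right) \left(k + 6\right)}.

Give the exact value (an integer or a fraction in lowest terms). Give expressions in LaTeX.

Σ = 119/6864

Step 1: r(k) = (k + 2)*(3*k + 17)/((k + 7)*(3*k + 14)).
Normal form (A,B,C) = (k + 2, k + 7, k + 14/3).
f must satisfy (k + 2)·f(k+1) − (k + 6)·f(k) = k + 14/3.
Degrees (1,1,1) ⇒ d ≤ 4.
Solve for f: f(k) = k*(k + 4)*(k**2 + 10*k + 31)/90 (degree 4 ≤ 4).
Then R = B(k−1)f/C = k*(k + 4)*(k + 6)*(k**2 + 10*k + 31)/(30*(3*k + 14)), so s_k = R(k)·t_k = k*(k**2 + 10*k + 31)/(6*(k**3 + 10*k**2 + 31*k + 30)).
Δs = 5*(3*k + 14)/(k**5 + 20*k**4 + 155*k**3 + 580*k**2 + 1044*k + 720), as required.
Telescoping: Σ = s_(8) − s_(3) = 70/429 − (7/48) = 119/6864.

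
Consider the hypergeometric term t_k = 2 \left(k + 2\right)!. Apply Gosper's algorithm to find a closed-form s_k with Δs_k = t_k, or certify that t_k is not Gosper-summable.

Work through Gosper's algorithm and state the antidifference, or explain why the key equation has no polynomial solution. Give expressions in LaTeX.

The ratio is k + 3.
Factor: A=k + 3; B=1; C=1.
Need (k + 3)·f(k+1) − (1)·f(k) = 1.
From deg A=1, deg B=0, deg C=0: d=-1.
d = -1 < 0 ⇒ no nonzero polynomial f; not summable.

not Gosper-summable; s_k does not exist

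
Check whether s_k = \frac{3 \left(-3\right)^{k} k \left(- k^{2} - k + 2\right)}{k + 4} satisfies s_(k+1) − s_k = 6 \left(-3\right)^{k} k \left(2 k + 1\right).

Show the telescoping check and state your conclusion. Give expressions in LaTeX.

Invalid: residual \frac{6 \left(-3\right)^{k} k \left(- 4 k^{2} - 19 k - 7\right)}{k^{2} + 9 k + 20} ≠ 0.

s_(k+1) = (-3)**(k + 2)*k*(k**2 + 4*k + 3)/(k + 5)
s_(k+1) − s_k = 6*(-3)**k*k*(2*k**3 + 15*k**2 + 30*k + 13)/(k**2 + 9*k + 20)
(s_(k+1) − s_k) − t_k = 6*(-3)**k*k*(-4*k**2 - 19*k - 7)/(k**2 + 9*k + 20)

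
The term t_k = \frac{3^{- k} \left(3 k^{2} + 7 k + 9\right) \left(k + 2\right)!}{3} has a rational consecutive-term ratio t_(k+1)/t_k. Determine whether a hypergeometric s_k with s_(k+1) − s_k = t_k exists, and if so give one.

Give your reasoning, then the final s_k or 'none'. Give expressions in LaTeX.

The ratio is (k + 3)*(7*k + 3*(k + 1)**2 + 16)/(3*(3*k**2 + 7*k + 9)).
Factor: A=k/3 + 1; B=1; C=k**2 + 7*k/3 + 3.
Key eq: (k/3 + 1)·f(k+1) = (1)·f(k) + (k**2 + 7*k/3 + 3).
Degrees (1,0,2) ⇒ d ≤ 1.
Match coefficients ⇒ f(k) = 3*k + 4.
So s_k = (B(k−1)f/C)·t_k = (3*(3*k + 4)/(3*k**2 + 7*k + 9))·t_k = (3*k + 4)*factorial(k + 2)/3**k.
s_(k+1) − s_k = (3*k**2 + 7*k + 9)*factorial(k + 2)/(3*3**k) = t_k.

s_k = 3^{- k} \left(3 k + 4\right) \left(k + 2\right)!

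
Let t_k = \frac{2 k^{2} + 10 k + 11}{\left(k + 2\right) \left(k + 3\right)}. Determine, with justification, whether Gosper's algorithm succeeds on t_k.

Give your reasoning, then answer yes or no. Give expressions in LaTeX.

The ratio is (k + 2)*(10*k + 2*(k + 1)**2 + 21)/((k + 4)*(2*k**2 + 10*k + 11)).
So A=k + 2 and B=k + 4, with C=k**2 + 5*k + 11/2.
Key eq: (k + 2)·f(k+1) = (k + 3)·f(k) + (k**2 + 5*k + 11/2).
d = 2 from the (1,1,2) case.
Solve for f: f(k) = k*(4*k + 7)/4 (degree 2 ≤ 2).
Certificate R = B(k−1)f/C = k*(k + 3)*(4*k + 7)/(2*(2*k**2 + 10*k + 11)) gives s_k = k*(4*k + 7)/(2*(k + 2)).
Δs = (2*k**2 + 10*k + 11)/(k**2 + 5*k + 6), as required.

Yes. s_k = \frac{k \left(4 k + 7\right)}{2 \left(k + 2\right)}.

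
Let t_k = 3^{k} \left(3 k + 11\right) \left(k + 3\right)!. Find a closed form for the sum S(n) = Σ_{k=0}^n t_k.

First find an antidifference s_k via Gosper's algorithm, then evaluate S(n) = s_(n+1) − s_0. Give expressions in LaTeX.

Compute t_(k+1)/t_k: get 3*(k + 4)*(3*k + 14)/(3*k + 11).
Take A(k)=3*k + 12, B(k)=1, C(k)=k + 11/3.
Key eq: (3*k + 12)·f(k+1) = (1)·f(k) + (k + 11/3).
Bound: deg f ≤ 0.
Solving with deg f ≤ 0: f(k) = 1/3.
R(k) = B(k−1)·f(k)/C(k) = 1/(3*k + 11); s_k = R·t_k = 3**k*factorial(k + 3).
Verify: 3**k*(3*k + 11)*factorial(k + 3) matches t_k.
Telescope: S(n) = s_(n+1) − s_(0) = 3**(n + 1)*factorial(n + 4) − (6) = 3*3**n*factorial(n + 4) - 6.

S(n) = 3 \cdot 3^{n} \left(n + 4\right)! - 6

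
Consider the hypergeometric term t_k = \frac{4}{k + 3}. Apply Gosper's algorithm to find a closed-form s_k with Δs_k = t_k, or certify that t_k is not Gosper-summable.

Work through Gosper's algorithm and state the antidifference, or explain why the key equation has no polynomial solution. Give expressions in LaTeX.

The ratio is (k + 3)/(k + 4).
Factor: A=k + 3; B=k + 4; C=1.
Solve (k + 3)·f(k+1) − (k + 3)·f(k) = 1.
From deg A=1, deg B=1, deg C=0: d=0.
Write f(k) = c0. Then LHS − RHS = -1, requiring -1 = 0: contradictory. No certificate.

none (Gosper's algorithm certifies no s_k)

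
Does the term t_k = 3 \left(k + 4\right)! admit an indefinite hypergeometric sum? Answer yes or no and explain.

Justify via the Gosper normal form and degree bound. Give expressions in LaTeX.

The ratio is k + 5.
Normal form (A,B,C) = (k + 5, 1, 1).
Set up (k + 5)·f(k+1) − (1)·f(k) − (1) = 0.
Bound: deg f ≤ -1.
Negative degree bound (-1): no f exists, t_k not Gosper-summable.

No; the degree bound rules out any f.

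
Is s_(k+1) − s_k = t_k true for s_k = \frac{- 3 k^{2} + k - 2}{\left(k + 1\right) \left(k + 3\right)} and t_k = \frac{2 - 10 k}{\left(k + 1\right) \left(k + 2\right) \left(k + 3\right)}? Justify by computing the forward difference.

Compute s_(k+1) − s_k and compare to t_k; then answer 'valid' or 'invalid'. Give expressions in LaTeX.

s_(k+1) = (k - 3*(k + 1)**2 - 1)/((k + 2)*(k + 4))
s_(k+1) − s_k = (-13*k**2 - 27*k + 4)/(k**4 + 10*k**3 + 35*k**2 + 50*k + 24)
(s_(k+1) − s_k) − t_k = (-3*k**2 + 11*k - 4)/(k**4 + 10*k**3 + 35*k**2 + 50*k + 24)

Invalid: residual \frac{- 3 k^{2} + 11 k - 4}{k^{4} + 10 k^{3} + 35 k^{2} + 50 k + 24} ≠ 0.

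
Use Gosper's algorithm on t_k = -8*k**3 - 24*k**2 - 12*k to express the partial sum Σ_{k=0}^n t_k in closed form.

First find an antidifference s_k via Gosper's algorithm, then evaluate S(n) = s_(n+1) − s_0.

S(n) = 2*n*(-n**3 - 6*n**2 - 10*n - 5)

The ratio is (2*k**3 + 12*k**2 + 21*k + 11)/(k*(2*k**2 + 6*k + 3)).
Normal form (A,B,C) = (1, 1, k**3 + 3*k**2 + 3*k/2).
Key eq: (1)·f(k+1) = (1)·f(k) + (k**3 + 3*k**2 + 3*k/2).
Degrees (0,0,3) ⇒ d ≤ 4.
Solve for f: f(k) = k*(k - 1)*(k**2 + 3*k + 1)/4 (degree 4 ≤ 4).
Get s_k = R·t_k = 2*k*(-k**3 - 2*k**2 + 2*k + 1) with R(k) = B(k−1)f(k)/C(k) = (k - 1)*(k**2 + 3*k + 1)/(2*(2*k**2 + 6*k + 3)).
Verify: 4*k*(-2*k**2 - 6*k - 3) matches t_k.
s_(n+1) = 2*n*(-n**3 - 6*n**2 - 10*n - 5) and s_(0) = 0, so S(n) = 2*n*(-n**3 - 6*n**2 - 10*n - 5).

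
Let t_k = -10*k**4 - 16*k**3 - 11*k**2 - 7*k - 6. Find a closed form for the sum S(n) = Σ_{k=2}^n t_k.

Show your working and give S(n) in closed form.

The ratio is (10*k**4 + 56*k**3 + 119*k**2 + 117*k + 50)/(10*k**4 + 16*k**3 + 11*k**2 + 7*k + 6).
Take A(k)=1, B(k)=1, C(k)=k**4 + 8*k**3/5 + 11*k**2/10 + 7*k/10 + 3/5.
Set up (1)·f(k+1) − (1)·f(k) − (k**4 + 8*k**3/5 + 11*k**2/10 + 7*k/10 + 3/5) = 0.
d = 5 from the (0,0,4) case.
Solve for f: f(k) = k*(2*k**4 - k**3 - k**2 + 2*k + 4)/10 (degree 5 ≤ 5).
Get s_k = R·t_k = k*(-2*k**4 + k**3 + k**2 - 2*k - 4) with R(k) = B(k−1)f(k)/C(k) = k*(2*k**4 - k**3 - k**2 + 2*k + 4)/(10*k**4 + 16*k**3 + 11*k**2 + 7*k + 6).
s_(k+1) − s_k = -10*k**4 - 16*k**3 - 11*k**2 - 7*k - 6 = t_k.
s_(n+1) = -2*n**5 - 9*n**4 - 15*n**3 - 13*n**2 - 11*n - 6 and s_(2) = -56, so S(n) = -2*n**5 - 9*n**4 - 15*n**3 - 13*n**2 - 11*n + 50.

S(n) = -2*n**5 - 9*n**4 - 15*n**3 - 13*n**2 - 11*n + 50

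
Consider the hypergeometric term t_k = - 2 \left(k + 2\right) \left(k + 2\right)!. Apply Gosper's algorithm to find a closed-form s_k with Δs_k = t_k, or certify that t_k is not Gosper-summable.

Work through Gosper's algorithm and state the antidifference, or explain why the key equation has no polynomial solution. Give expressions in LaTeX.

s_k = - 2 \left(k + 2\right)!

t_(k+1)/t_k = (k + 3)**2/(k + 2).
So A=k + 3 and B=1, with C=k + 2.
Set up (k + 3)·f(k+1) − (1)·f(k) − (k + 2) = 0.
Degrees (1,0,1) ⇒ d ≤ 0.
Solve for f: f(k) = 1 (degree 0 ≤ 0).
So s_k = (B(k−1)f/C)·t_k = (1/(k + 2))·t_k = -2*factorial(k + 2).
Check: Δs_k = -2*(k + 2)*factorial(k + 2). ✓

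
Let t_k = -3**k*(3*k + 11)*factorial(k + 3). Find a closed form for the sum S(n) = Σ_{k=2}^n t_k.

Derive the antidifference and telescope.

S(n) = -3*3**n*factorial(n + 4) + 1080

Ratio r(k) = 3*(k + 4)*(3*k + 14)/(3*k + 11).
A = 3*k + 12, B = 1, C = k + 11/3.
f must satisfy (3*k + 12)·f(k+1) − (1)·f(k) = k + 11/3.
deg f ≤ 0 (via 1,0,1).
Solving with deg f ≤ 0: f(k) = 1/3.
R(k) = B(k−1)·f(k)/C(k) = 1/(3*k + 11); s_k = R·t_k = -3**k*factorial(k + 3).
Δs = -3**k*(3*k + 11)*factorial(k + 3), as required.
Telescope: S(n) = s_(n+1) − s_(2) = -3**(n + 1)*factorial(n + 4) − (-1080) = -3*3**n*factorial(n + 4) + 1080.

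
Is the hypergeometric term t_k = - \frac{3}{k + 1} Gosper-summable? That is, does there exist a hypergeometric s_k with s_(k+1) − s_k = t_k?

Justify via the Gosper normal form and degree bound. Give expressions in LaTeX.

No. Not Gosper-summable.

The ratio is (k + 1)/(k + 2).
So A=k + 1 and B=k + 2, with C=1.
Need (k + 1)·f(k+1) − (k + 1)·f(k) = 1.
d = 0 from the (1,1,0) case.
f = c0 ⇒ A·f(k+1) − B(k−1)·f(k) − C = -1. The system {-1 = 0} is inconsistent; no antidifference.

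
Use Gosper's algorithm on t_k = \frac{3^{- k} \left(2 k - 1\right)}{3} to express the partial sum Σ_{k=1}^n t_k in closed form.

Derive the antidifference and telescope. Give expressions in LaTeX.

S(n) = 3^{- n - 1} \left(3^{n} - n - 1\right)

Compute t_(k+1)/t_k: get (2*k + 1)/(3*(2*k - 1)).
Gosper form: A/B · C(k+1)/C(k) with A=1/3, B=1, C=k - 1/2.
Key eq: (1/3)·f(k+1) = (1)·f(k) + (k - 1/2).
d = 1 from the (0,0,1) case.
Match coefficients ⇒ f(k) = -3*k/2.
R(k) = B(k−1)·f(k)/C(k) = -3*k/(2*k - 1); s_k = R·t_k = -k/3**k.
Δs = (2*k - 1)/(3*3**k), as required.
Σ_(k=1)^n t_k = s_(n+1) − s_(1) = (3**(-n - 1)*(-n - 1)) − (-1/3), i.e. 3**(-n - 1)*(3**n - n - 1).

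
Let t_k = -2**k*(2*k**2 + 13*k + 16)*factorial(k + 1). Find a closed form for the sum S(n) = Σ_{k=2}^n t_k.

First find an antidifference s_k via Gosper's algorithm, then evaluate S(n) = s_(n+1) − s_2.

Compute t_(k+1)/t_k: get 2*(2*k**3 + 21*k**2 + 65*k + 62)/(2*k**2 + 13*k + 16).
A = 2*k + 4, B = 1, C = k**2 + 13*k/2 + 8.
f must satisfy (2*k + 4)·f(k+1) − (1)·f(k) = k**2 + 13*k/2 + 8.
d = 1 from the (1,0,2) case.
Solve for f: f(k) = (k + 4)/2 (degree 1 ≤ 1).
So s_k = (B(k−1)f/C)·t_k = ((k + 4)/(2*k**2 + 13*k + 16))·t_k = -2**k*(k + 4)*factorial(k + 1).
Verify: -2**k*(2*k**2 + 13*k + 16)*factorial(k + 1) matches t_k.
Telescope: S(n) = s_(n+1) − s_(2) = -2**(n + 1)*(n + 5)*factorial(n + 2) − (-144) = -2*2**n*n*factorial(n + 2) - 10*2**n*factorial(n + 2) + 144.

S(n) = -2*2**n*n*factorial(n + 2) - 10*2**n*factorial(n + 2) + 144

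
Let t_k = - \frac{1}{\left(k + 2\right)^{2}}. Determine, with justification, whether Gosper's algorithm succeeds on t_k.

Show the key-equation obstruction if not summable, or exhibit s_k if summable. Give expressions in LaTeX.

r(k) = (k + 2)**2/(k + 3)**2 after simplifying.
Normal form (A,B,C) = (k**2 + 4*k + 4, k**2 + 6*k + 9, 1).
Key eq: (k**2 + 4*k + 4)·f(k+1) = (k**2 + 4*k + 4)·f(k) + (1).
From deg A=2, deg B=2, deg C=0: d=0.
Write f(k) = c0. Then LHS − RHS = -1, requiring -1 = 0: contradictory. No certificate.

No — the linear system for f has no solution.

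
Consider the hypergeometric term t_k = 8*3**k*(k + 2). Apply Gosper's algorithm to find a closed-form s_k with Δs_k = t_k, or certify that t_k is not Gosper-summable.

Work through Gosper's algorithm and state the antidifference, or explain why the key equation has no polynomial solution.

r(k) = 3*(k + 3)/(k + 2) after simplifying.
Gosper form: A/B · C(k+1)/C(k) with A=3, B=1, C=k + 2.
Key eq: (3)·f(k+1) = (1)·f(k) + (k + 2).
From deg A=0, deg B=0, deg C=1: d=1.
Match coefficients ⇒ f(k) = (2*k + 1)/4.
R(k) = B(k−1)·f(k)/C(k) = (2*k + 1)/(4*(k + 2)); s_k = R·t_k = 3**k*(4*k + 2).
Δs = 8*3**k*(k + 2), as required.

s_k = 3**k*(4*k + 2)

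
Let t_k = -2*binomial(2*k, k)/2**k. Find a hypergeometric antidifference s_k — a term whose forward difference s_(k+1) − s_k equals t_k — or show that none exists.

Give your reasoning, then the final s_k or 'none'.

r(k) = (2*k + 1)/(k + 1) after simplifying.
Take A(k)=2*k + 1, B(k)=k + 1, C(k)=1.
f must satisfy (2*k + 1)·f(k+1) − (k)·f(k) = 1.
Bound: deg f ≤ -1.
Negative degree bound (-1): no f exists, t_k not Gosper-summable.

none (Gosper's algorithm certifies no s_k)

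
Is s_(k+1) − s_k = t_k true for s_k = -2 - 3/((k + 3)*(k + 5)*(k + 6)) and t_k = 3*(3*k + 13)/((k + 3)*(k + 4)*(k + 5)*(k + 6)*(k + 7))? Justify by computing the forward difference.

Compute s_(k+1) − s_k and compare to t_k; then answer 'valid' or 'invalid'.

s_(k+1) = -2 - 3/((k + 4)*(k + 6)*(k + 7))
s_(k+1) − s_k = 3*(3*k + 13)/(k**5 + 25*k**4 + 245*k**3 + 1175*k**2 + 2754*k + 2520)
(s_(k+1) − s_k) − t_k = 0

valid; difference matches t_k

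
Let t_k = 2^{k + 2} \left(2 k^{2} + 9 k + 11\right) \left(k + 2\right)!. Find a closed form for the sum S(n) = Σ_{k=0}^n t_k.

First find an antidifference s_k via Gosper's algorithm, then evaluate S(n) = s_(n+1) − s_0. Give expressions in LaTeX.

t_(k+1)/t_k = 2*(2*k**3 + 19*k**2 + 61*k + 66)/(2*k**2 + 9*k + 11).
Take A(k)=2*k + 6, B(k)=1, C(k)=k**2 + 9*k/2 + 11/2.
Set up (2*k + 6)·f(k+1) − (1)·f(k) − (k**2 + 9*k/2 + 11/2) = 0.
Bound: deg f ≤ 1.
Solving with deg f ≤ 1: f(k) = (k + 1)/2.
Certificate R = B(k−1)f/C = (k + 1)/(2*k**2 + 9*k + 11) gives s_k = 2**(k + 2)*(k + 1)*factorial(k + 2).
s_(k+1) − s_k = 2**(k + 2)*(2*k**2 + 9*k + 11)*factorial(k + 2) = t_k.
Evaluate: s_(n+1) = 2**(n + 3)*(n + 2)*factorial(n + 3); subtract s_(0) = 8 ⇒ S(n) = 8*2**n*n*factorial(n + 3) + 16*2**n*factorial(n + 3) - 8.

S(n) = 8 \cdot 2^{n} n \left(n + 3\right)! + 16 \cdot 2^{n} \left(n + 3\right)! - 8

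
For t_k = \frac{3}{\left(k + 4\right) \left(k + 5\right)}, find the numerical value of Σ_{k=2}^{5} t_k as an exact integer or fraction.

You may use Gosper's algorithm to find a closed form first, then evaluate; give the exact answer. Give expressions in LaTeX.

Σ = 1/5

Compute t_(k+1)/t_k: get (k + 4)/(k + 6).
So A=k + 4 and B=k + 6, with C=1.
Need (k + 4)·f(k+1) − (k + 5)·f(k) = 1.
From deg A=1, deg B=1, deg C=0: d=1.
Coefficient equations give f(k) = k/4.
Certificate R = B(k−1)f/C = k*(k + 5)/4 gives s_k = 3*k/(4*(k + 4)).
Δs = 3/(k**2 + 9*k + 20), as required.
Σ_(k=2)^(5) t_k = s_(6) − s_(2) = 9/20 − (1/4) = 1/5.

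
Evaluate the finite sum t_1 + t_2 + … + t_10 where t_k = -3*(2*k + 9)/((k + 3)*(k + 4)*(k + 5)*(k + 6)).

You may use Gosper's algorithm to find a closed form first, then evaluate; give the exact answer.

Step 1: r(k) = (k + 3)*(2*k + 11)/((k + 7)*(2*k + 9)).
So A=k + 3 and B=k + 7, with C=k + 9/2.
Solve (k + 3)·f(k+1) − (k + 6)·f(k) = k + 9/2.
deg f ≤ 3 (via 1,1,1).
A polynomial solution: f(k) = k*(k + 4)*(k + 8)/30.
Certificate R = B(k−1)f/C = k*(k + 4)*(k + 6)*(k + 8)/(15*(2*k + 9)) gives s_k = k*(-k - 8)/(5*(k**2 + 8*k + 15)).
Check: Δs_k = 3*(-2*k - 9)/(k**4 + 18*k**3 + 119*k**2 + 342*k + 360). ✓
Telescoping: Σ = s_(11) − s_(1) = -209/1120 − (-3/40) = -25/224.

Σ = -25/224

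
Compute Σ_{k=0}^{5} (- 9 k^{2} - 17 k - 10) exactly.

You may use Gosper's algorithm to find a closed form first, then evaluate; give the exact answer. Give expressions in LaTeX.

t_(k+1)/t_k = (9*k**2 + 35*k + 36)/(9*k**2 + 17*k + 10).
Normal form (A,B,C) = (1, 1, k**2 + 17*k/9 + 10/9).
Solve (1)·f(k+1) − (1)·f(k) = k**2 + 17*k/9 + 10/9.
Degrees (0,0,2) ⇒ d ≤ 3.
Solving with deg f ≤ 3: f(k) = k*(3*k**2 + 4*k + 3)/9.
Certificate R = B(k−1)f/C = k*(3*k**2 + 4*k + 3)/(9*k**2 + 17*k + 10) gives s_k = k*(-3*k**2 - 4*k - 3).
Δs = -9*k**2 - 17*k - 10, as required.
Evaluate s at k=6 and k=0: -810 and 0; difference -810.

Σ = -810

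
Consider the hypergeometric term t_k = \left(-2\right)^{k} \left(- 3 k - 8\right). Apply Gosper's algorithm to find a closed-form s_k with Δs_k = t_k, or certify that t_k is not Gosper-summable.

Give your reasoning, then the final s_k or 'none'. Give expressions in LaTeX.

Step 1: r(k) = 2*(-3*k - 11)/(3*k + 8).
So A=-2 and B=1, with C=k + 8/3.
Solve (-2)·f(k+1) − (1)·f(k) = k + 8/3.
d = 1 from the (0,0,1) case.
Match coefficients ⇒ f(k) = -(k + 2)/3.
Then R = B(k−1)f/C = -(k + 2)/(3*k + 8), so s_k = R(k)·t_k = (-2)**k*(k + 2).
s_(k+1) − s_k = (-2)**k*(-3*k - 8) = t_k.

s_k = \left(-2\right)^{k} \left(k + 2\right)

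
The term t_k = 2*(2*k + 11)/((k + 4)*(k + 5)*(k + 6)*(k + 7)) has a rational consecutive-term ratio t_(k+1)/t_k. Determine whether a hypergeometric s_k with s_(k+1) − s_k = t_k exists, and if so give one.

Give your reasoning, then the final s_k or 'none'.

s_k = k*(k + 10)/(12*(k**2 + 10*k + 24))

r(k) = (k + 4)*(2*k + 13)/((k + 8)*(2*k + 11)) after simplifying.
A = k + 4, B = k + 8, C = k + 11/2.
f must satisfy (k + 4)·f(k+1) − (k + 7)·f(k) = k + 11/2.
d = 3 from the (1,1,1) case.
Match coefficients ⇒ f(k) = k*(k + 5)*(k + 10)/48.
Get s_k = R·t_k = k*(k + 10)/(12*(k**2 + 10*k + 24)) with R(k) = B(k−1)f(k)/C(k) = k*(k + 5)*(k + 7)*(k + 10)/(24*(2*k + 11)).
Δs = 2*(2*k + 11)/(k**4 + 22*k**3 + 179*k**2 + 638*k + 840), as required.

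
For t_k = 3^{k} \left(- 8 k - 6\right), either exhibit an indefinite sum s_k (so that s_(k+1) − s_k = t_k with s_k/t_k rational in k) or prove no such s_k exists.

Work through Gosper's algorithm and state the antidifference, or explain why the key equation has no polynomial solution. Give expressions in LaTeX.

t_(k+1)/t_k = 3*(4*k + 7)/(4*k + 3).
Gosper form: A/B · C(k+1)/C(k) with A=3, B=1, C=k + 3/4.
Set up (3)·f(k+1) − (1)·f(k) − (k + 3/4) = 0.
Bound: deg f ≤ 1.
Solving with deg f ≤ 1: f(k) = (4*k - 3)/8.
R(k) = B(k−1)·f(k)/C(k) = (4*k - 3)/(2*(4*k + 3)); s_k = R·t_k = 3**k*(3 - 4*k).
s_(k+1) − s_k = 3**k*(-8*k - 6) = t_k.

s_k = 3^{k} \left(3 - 4 k\right)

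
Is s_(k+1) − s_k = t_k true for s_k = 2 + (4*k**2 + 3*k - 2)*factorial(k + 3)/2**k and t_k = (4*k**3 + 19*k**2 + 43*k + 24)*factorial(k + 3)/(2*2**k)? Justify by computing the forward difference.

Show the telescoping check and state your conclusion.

Valid: the claim telescopes to t_k.

s_(k+1) = 2**(-k - 1)*(3*k + 4*(k + 1)**2 + 1)*factorial(k + 4) + 2
s_(k+1) − s_k = (4*k**3 + 19*k**2 + 43*k + 24)*factorial(k + 3)/(2*2**k)
(s_(k+1) − s_k) − t_k = 0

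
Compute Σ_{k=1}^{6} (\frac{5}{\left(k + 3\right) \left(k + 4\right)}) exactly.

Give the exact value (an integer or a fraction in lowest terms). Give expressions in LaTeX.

Σ = 3/4

t_(k+1)/t_k = (k + 3)/(k + 5).
Factor: A=k + 3; B=k + 5; C=1.
Key eq: (k + 3)·f(k+1) = (k + 4)·f(k) + (1).
d = 1 from the (1,1,0) case.
Match coefficients ⇒ f(k) = k/3.
So s_k = (B(k−1)f/C)·t_k = (k*(k + 4)/3)·t_k = 5*k/(3*(k + 3)).
Check: Δs_k = 5/(k**2 + 7*k + 12). ✓
Telescoping: Σ = s_(7) − s_(1) = 7/6 − (5/12) = 3/4.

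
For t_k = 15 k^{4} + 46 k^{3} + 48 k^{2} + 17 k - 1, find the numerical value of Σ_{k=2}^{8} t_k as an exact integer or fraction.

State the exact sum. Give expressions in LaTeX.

Σ = 201467

Compute t_(k+1)/t_k: get (15*k**4 + 106*k**3 + 276*k**2 + 311*k + 125)/(15*k**4 + 46*k**3 + 48*k**2 + 17*k - 1).
Normal form (A,B,C) = (1, 1, k**4 + 46*k**3/15 + 16*k**2/5 + 17*k/15 - 1/15).
f must satisfy (1)·f(k+1) − (1)·f(k) = k**4 + 46*k**3/15 + 16*k**2/5 + 17*k/15 - 1/15.
deg f ≤ 5 (via 0,0,4).
Coefficient equations give f(k) = k*(3*k**4 + 4*k**3 - 2*k**2 - 4*k - 2)/15.
Certificate R = B(k−1)f/C = k*(3*k**4 + 4*k**3 - 2*k**2 - 4*k - 2)/(15*k**4 + 46*k**3 + 48*k**2 + 17*k - 1) gives s_k = k*(3*k**4 + 4*k**3 - 2*k**2 - 4*k - 2).
s_(k+1) − s_k = 15*k**4 + 46*k**3 + 48*k**2 + 17*k - 1 = t_k.
Σ_(k=2)^(8) t_k = s_(9) − s_(2) = 201591 − (124) = 201467.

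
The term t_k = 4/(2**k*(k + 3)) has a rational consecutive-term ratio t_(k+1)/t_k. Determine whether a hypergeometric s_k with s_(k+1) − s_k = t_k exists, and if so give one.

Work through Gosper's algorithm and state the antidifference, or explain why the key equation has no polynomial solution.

Step 1: r(k) = (k + 3)/(2*(k + 4)).
Factor: A=k/2 + 3/2; B=k + 4; C=1.
Key eq: (k/2 + 3/2)·f(k+1) = (k + 3)·f(k) + (1).
Bound: deg f ≤ -1.
Bound -1 < 0, so the key equation has no polynomial solution.

none — t_k is not Gosper-summable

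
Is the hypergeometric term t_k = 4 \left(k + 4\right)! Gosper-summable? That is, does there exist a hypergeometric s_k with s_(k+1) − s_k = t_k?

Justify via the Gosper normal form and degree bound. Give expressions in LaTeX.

No — t_k has no hypergeometric antidifference.

Ratio r(k) = k + 5.
Gosper form: A/B · C(k+1)/C(k) with A=k + 5, B=1, C=1.
Need (k + 5)·f(k+1) − (1)·f(k) = 1.
Degrees (1,0,0) ⇒ d ≤ -1.
Bound -1 < 0, so the key equation has no polynomial solution.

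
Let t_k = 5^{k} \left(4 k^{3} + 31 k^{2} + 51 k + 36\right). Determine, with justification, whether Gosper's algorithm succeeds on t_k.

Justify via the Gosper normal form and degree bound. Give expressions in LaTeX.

Yes. s_k = 5^{k} \left(k^{3} + 4 k^{2} - k + 4\right).

t_(k+1)/t_k = 5*(4*k**3 + 43*k**2 + 125*k + 122)/(4*k**3 + 31*k**2 + 51*k + 36).
Take A(k)=5, B(k)=1, C(k)=k**3 + 31*k**2/4 + 51*k/4 + 9.
Solve (5)·f(k+1) − (1)·f(k) = k**3 + 31*k**2/4 + 51*k/4 + 9.
d = 3 from the (0,0,3) case.
Solving with deg f ≤ 3: f(k) = (k**3 + 4*k**2 - k + 4)/4.
Get s_k = R·t_k = 5**k*(k**3 + 4*k**2 - k + 4) with R(k) = B(k−1)f(k)/C(k) = (k**3 + 4*k**2 - k + 4)/(4*k**3 + 31*k**2 + 51*k + 36).
s_(k+1) − s_k = 5**k*(4*k**3 + 31*k**2 + 51*k + 36) = t_k.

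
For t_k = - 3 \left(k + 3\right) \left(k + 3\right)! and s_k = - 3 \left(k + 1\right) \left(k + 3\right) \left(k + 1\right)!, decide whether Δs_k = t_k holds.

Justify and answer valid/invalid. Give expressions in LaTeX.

Invalid: residual 3 \left(k^{2} + 5 k + 5\right) \left(k + 1\right)! ≠ 0.

s_(k+1) = -3*(k + 2)*(k + 4)*factorial(k + 2)
s_(k+1) − s_k = -3*(k**3 + 7*k**2 + 16*k + 13)*factorial(k + 1)
(s_(k+1) − s_k) − t_k = 3*(k**2 + 5*k + 5)*factorial(k + 1)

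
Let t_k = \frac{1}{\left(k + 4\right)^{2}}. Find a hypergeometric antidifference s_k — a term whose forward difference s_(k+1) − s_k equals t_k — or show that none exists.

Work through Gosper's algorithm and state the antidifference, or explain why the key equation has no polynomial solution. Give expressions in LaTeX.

no hypergeometric antidifference exists

Ratio r(k) = (k + 4)**2/(k + 5)**2.
Gosper form: A/B · C(k+1)/C(k) with A=k**2 + 8*k + 16, B=k**2 + 10*k + 25, C=1.
f must satisfy (k**2 + 8*k + 16)·f(k+1) − (k**2 + 8*k + 16)·f(k) = 1.
Degrees (2,2,0) ⇒ d ≤ 0.
Generic f = c0 gives residual -1; -1 = 0 cannot hold, so t_k is not Gosper-summable.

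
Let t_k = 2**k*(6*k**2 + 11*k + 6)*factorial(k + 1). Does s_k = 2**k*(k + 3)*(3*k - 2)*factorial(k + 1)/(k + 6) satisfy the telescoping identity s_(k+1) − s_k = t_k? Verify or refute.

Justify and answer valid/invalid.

s_(k+1) = 2**(k + 1)*(k + 4)*(3*k + 1)*factorial(k + 2)/(k + 7)
s_(k+1) − s_k = 2**k*(k + 1)*(6*k**3 + 65*k**2 + 195*k + 138)*factorial(k + 1)/((k + 6)*(k + 7))
(s_(k+1) − s_k) − t_k = -3*2**k*(6*k**3 + 47*k**2 + 69*k + 38)*factorial(k + 1)/((k + 6)*(k + 7))

Invalid: residual -3*2**k*(6*k**3 + 47*k**2 + 69*k + 38)*factorial(k + 1)/((k + 6)*(k + 7)) ≠ 0.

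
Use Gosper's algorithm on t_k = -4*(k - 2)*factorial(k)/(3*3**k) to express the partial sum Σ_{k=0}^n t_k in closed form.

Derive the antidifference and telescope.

S(n) = 4 - 4*factorial(n + 1)/(3*3**n)

Compute t_(k+1)/t_k: get (k**2 - 1)/(3*(k - 2)).
Take A(k)=k/3 + 1/3, B(k)=1, C(k)=k - 2.
f must satisfy (k/3 + 1/3)·f(k+1) − (1)·f(k) = k - 2.
deg f ≤ 0 (via 1,0,1).
Solving with deg f ≤ 0: f(k) = 3.
R(k) = B(k−1)·f(k)/C(k) = 3/(k - 2); s_k = R·t_k = -4*factorial(k)/3**k.
Check: Δs_k = -4*(k - 2)*factorial(k)/(3*3**k). ✓
s_(n+1) = -4*3**(-n - 1)*factorial(n + 1) and s_(0) = -4, so S(n) = 4 - 4*factorial(n + 1)/(3*3**n).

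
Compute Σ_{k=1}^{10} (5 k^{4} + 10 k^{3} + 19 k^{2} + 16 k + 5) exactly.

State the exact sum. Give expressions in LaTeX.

Compute t_(k+1)/t_k: get (5*k**4 + 30*k**3 + 79*k**2 + 104*k + 55)/(5*k**4 + 10*k**3 + 19*k**2 + 16*k + 5).
A = 1, B = 1, C = k**4 + 2*k**3 + 19*k**2/5 + 16*k/5 + 1.
Solve (1)·f(k+1) − (1)·f(k) = k**4 + 2*k**3 + 19*k**2/5 + 16*k/5 + 1.
From deg A=0, deg B=0, deg C=4: d=5.
Solve for f: f(k) = k**2*(k**3 + 3*k + 1)/5 (degree 5 ≤ 5).
Get s_k = R·t_k = k**2*(k**3 + 3*k + 1) with R(k) = B(k−1)f(k)/C(k) = k**2*(k**3 + 3*k + 1)/(5*k**4 + 10*k**3 + 19*k**2 + 16*k + 5).
Verify: 5*k**4 + 10*k**3 + 19*k**2 + 16*k + 5 matches t_k.
Σ_(k=1)^(10) t_k = s_(11) − s_(1) = 165165 − (5) = 165160.

Σ = 165160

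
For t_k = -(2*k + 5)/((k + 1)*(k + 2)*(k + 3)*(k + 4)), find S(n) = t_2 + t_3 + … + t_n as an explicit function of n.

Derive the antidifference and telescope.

S(n) = (-n**2 - 6*n + 7)/(15*(n**2 + 6*n + 8))

The ratio is (k + 1)*(2*k + 7)/((k + 5)*(2*k + 5)).
Normal form (A,B,C) = (k + 1, k + 5, k + 5/2).
Solve (k + 1)·f(k+1) − (k + 4)·f(k) = k + 5/2.
deg f ≤ 3 (via 1,1,1).
A polynomial solution: f(k) = k*(k + 2)*(k + 4)/6.
Then R = B(k−1)f/C = k*(k + 2)*(k + 4)**2/(3*(2*k + 5)), so s_k = R(k)·t_k = k*(-k - 4)/(3*(k**2 + 4*k + 3)).
Δs = (-2*k - 5)/(k**4 + 10*k**3 + 35*k**2 + 50*k + 24), as required.
Evaluate: s_(n+1) = (-n**2 - 6*n - 5)/(3*(n**2 + 6*n + 8)); subtract s_(2) = -4/15 ⇒ S(n) = (-n**2 - 6*n + 7)/(15*(n**2 + 6*n + 8)).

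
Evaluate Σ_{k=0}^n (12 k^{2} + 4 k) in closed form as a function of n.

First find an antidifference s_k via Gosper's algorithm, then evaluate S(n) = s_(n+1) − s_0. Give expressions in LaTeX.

S(n) = 4 n \left(n^{2} + 2 n + 1\right)

Step 1: r(k) = (k + 3*(k + 1)**2 + 1)/(k*(3*k + 1)).
A = 1, B = 1, C = k**2 + k/3.
Solve (1)·f(k+1) − (1)·f(k) = k**2 + k/3.
From deg A=0, deg B=0, deg C=2: d=3.
Solve for f: f(k) = k**2*(k - 1)/3 (degree 3 ≤ 3).
So s_k = (B(k−1)f/C)·t_k = (k*(k - 1)/(3*k + 1))·t_k = 4*k**2*(k - 1).
Δs = 4*k*(3*k + 1), as required.
Σ_(k=0)^n t_k = s_(n+1) − s_(0) = (4*n*(n**2 + 2*n + 1)) − (0), i.e. 4*n*(n**2 + 2*n + 1).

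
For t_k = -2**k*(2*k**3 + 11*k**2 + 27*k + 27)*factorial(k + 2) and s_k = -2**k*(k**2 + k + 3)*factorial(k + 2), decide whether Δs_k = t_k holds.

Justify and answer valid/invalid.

Valid — Δs_k = t_k.

s_(k+1) = -2**(k + 1)*(k**2 + 3*k + 5)*factorial(k + 3)
s_(k+1) − s_k = -2**k*(2*k**3 + 11*k**2 + 27*k + 27)*factorial(k + 2)
(s_(k+1) − s_k) − t_k = 0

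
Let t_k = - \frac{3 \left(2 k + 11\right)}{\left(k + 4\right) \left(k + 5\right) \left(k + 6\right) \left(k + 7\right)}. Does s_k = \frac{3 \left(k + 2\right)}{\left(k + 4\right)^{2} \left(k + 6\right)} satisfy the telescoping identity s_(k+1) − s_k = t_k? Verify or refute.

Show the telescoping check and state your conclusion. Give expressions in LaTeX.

s_(k+1) = 3*(k + 3)/((k + 5)**2*(k + 7))
s_(k+1) − s_k = 3*(-(k + 2)*(k + 5)**2*(k + 7) + (k + 3)*(k + 4)**2*(k + 6))/((k + 4)**2*(k + 5)**2*(k + 6)*(k + 7))
(s_(k+1) − s_k) − t_k = 6*(3*k**2 + 31*k + 79)/(k**6 + 31*k**5 + 397*k**4 + 2689*k**3 + 10162*k**2 + 20320*k + 16800)

Invalid: residual \frac{6 \left(3 k^{2} + 31 k + 79\right)}{k^{6} + 31 k^{5} + 397 k^{4} + 2689 k^{3} + 10162 k^{2} + 20320 k + 16800} ≠ 0.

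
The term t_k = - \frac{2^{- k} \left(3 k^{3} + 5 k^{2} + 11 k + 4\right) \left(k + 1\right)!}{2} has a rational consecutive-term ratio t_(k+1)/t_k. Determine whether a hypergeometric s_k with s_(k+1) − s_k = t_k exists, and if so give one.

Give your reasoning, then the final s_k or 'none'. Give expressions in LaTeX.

Ratio r(k) = (3*k**4 + 20*k**3 + 58*k**2 + 83*k + 46)/(2*(3*k**3 + 5*k**2 + 11*k + 4)).
Gosper form: A/B · C(k+1)/C(k) with A=k/2 + 1, B=1, C=k**3 + 5*k**2/3 + 11*k/3 + 4/3.
Key eq: (k/2 + 1)·f(k+1) = (1)·f(k) + (k**3 + 5*k**2/3 + 11*k/3 + 4/3).
From deg A=1, deg B=0, deg C=3: d=2.
Coefficient equations give f(k) = 2*(3*k**2 - k - 3)/3.
Get s_k = R·t_k = (-3*k**2 + k + 3)*factorial(k + 1)/2**k with R(k) = B(k−1)f(k)/C(k) = 2*(3*k**2 - k - 3)/(3*k**3 + 5*k**2 + 11*k + 4).
Verify: -(3*k**3 + 5*k**2 + 11*k + 4)*factorial(k + 1)/(2*2**k) matches t_k.

s_k = 2^{- k} \left(- 3 k^{2} + k + 3\right) \left(k + 1\right)!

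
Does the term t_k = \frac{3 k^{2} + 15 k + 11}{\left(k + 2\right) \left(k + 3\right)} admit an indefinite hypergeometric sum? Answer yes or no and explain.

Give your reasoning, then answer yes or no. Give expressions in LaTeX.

Yes. s_k = \frac{k \left(6 k + 5\right)}{2 \left(k + 2\right)}.

t_(k+1)/t_k = (k + 2)*(15*k + 3*(k + 1)**2 + 26)/((k + 4)*(3*k**2 + 15*k + 11)).
So A=k + 2 and B=k + 4, with C=k**2 + 5*k + 11/3.
Key eq: (k + 2)·f(k+1) = (k + 3)·f(k) + (k**2 + 5*k + 11/3).
deg f ≤ 2 (via 1,1,2).
A polynomial solution: f(k) = k*(6*k + 5)/6.
So s_k = (B(k−1)f/C)·t_k = (k*(k + 3)*(6*k + 5)/(2*(3*k**2 + 15*k + 11)))·t_k = k*(6*k + 5)/(2*(k + 2)).
Check: Δs_k = (3*k**2 + 15*k + 11)/(k**2 + 5*k + 6). ✓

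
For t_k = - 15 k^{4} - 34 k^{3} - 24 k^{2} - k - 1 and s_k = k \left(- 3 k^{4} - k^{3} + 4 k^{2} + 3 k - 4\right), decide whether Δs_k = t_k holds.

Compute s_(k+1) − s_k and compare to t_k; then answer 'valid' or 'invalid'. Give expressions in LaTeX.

Valid: the claim telescopes to t_k.

s_(k+1) = -3*k**5 - 16*k**4 - 30*k**3 - 21*k**2 - 5*k - 1
s_(k+1) − s_k = -15*k**4 - 34*k**3 - 24*k**2 - k - 1
(s_(k+1) − s_k) − t_k = 0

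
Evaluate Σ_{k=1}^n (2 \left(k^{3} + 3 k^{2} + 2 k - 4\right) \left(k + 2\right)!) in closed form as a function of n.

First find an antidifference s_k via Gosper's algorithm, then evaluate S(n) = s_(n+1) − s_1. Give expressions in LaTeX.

S(n) = 2 n^{2} \left(n + 3\right)! + 2 n \left(n + 3\right)! - 4 \left(n + 3\right)! + 24

Step 1: r(k) = (k**4 + 9*k**3 + 29*k**2 + 35*k + 6)/(k**3 + 3*k**2 + 2*k - 4).
Gosper form: A/B · C(k+1)/C(k) with A=k + 3, B=1, C=k**3 + 3*k**2 + 2*k - 4.
Set up (k + 3)·f(k+1) − (1)·f(k) − (k**3 + 3*k**2 + 2*k - 4) = 0.
Bound: deg f ≤ 2.
Coefficient equations give f(k) = (k - 2)*(k + 1).
Get s_k = R·t_k = 2*(k - 2)*(k + 1)*factorial(k + 2) with R(k) = B(k−1)f(k)/C(k) = (k - 2)*(k + 1)/(k**3 + 3*k**2 + 2*k - 4).
s_(k+1) − s_k = 2*(k**3 + 3*k**2 + 2*k - 4)*factorial(k + 2) = t_k.
Σ_(k=1)^n t_k = s_(n+1) − s_(1) = (2*(n - 1)*(n + 2)*factorial(n + 3)) − (-24), i.e. 2*n**2*factorial(n + 3) + 2*n*factorial(n + 3) - 4*factorial(n + 3) + 24.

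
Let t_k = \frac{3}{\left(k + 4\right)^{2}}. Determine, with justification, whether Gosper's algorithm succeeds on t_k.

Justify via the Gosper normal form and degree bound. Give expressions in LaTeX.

No; the coefficient equations for f are inconsistent.

The ratio is (k + 4)**2/(k + 5)**2.
Gosper form: A/B · C(k+1)/C(k) with A=k**2 + 8*k + 16, B=k**2 + 10*k + 25, C=1.
f must satisfy (k**2 + 8*k + 16)·f(k+1) − (k**2 + 8*k + 16)·f(k) = 1.
From deg A=2, deg B=2, deg C=0: d=0.
Write f(k) = c0. Then LHS − RHS = -1, requiring -1 = 0: contradictory. No certificate.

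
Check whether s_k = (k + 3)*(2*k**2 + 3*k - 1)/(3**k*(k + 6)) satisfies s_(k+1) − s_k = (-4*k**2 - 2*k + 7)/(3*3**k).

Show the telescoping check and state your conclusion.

Invalid: residual (4*k**3 + 32*k**2 + 14*k - 45)/(3**k*(k**2 + 13*k + 42)) ≠ 0.

s_(k+1) = (k + 4)*(3*k + 2*(k + 1)**2 + 2)/(3*3**k*(k + 7))
s_(k+1) − s_k = (-4*k**4 - 42*k**3 - 91*k**2 + 49*k + 159)/(3*3**k*(k**2 + 13*k + 42))
(s_(k+1) − s_k) − t_k = (4*k**3 + 32*k**2 + 14*k - 45)/(3**k*(k**2 + 13*k + 42))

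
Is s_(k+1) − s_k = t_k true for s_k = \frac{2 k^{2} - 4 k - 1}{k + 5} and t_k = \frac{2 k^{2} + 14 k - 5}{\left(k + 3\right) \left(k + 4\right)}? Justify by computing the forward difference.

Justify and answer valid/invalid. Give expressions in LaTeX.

Invalid: residual \frac{2 \left(- 20 k^{2} - 82 k + 21\right)}{k^{4} + 18 k^{3} + 119 k^{2} + 342 k + 360} ≠ 0.

s_(k+1) = (2*k**2 - 3)/(k + 6)
s_(k+1) − s_k = (2*k**2 + 22*k - 9)/(k**2 + 11*k + 30)
(s_(k+1) − s_k) − t_k = 2*(-20*k**2 - 82*k + 21)/(k**4 + 18*k**3 + 119*k**2 + 342*k + 360)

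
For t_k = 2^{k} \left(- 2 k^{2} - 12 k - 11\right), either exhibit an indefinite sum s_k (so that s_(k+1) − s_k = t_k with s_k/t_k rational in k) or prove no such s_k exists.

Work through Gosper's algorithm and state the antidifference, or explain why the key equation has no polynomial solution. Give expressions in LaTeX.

Ratio r(k) = 2*(2*k**2 + 16*k + 25)/(2*k**2 + 12*k + 11).
Gosper form: A/B · C(k+1)/C(k) with A=2, B=1, C=k**2 + 6*k + 11/2.
f must satisfy (2)·f(k+1) − (1)·f(k) = k**2 + 6*k + 11/2.
d = 2 from the (0,0,2) case.
Match coefficients ⇒ f(k) = (2*k**2 + 4*k - 1)/2.
Get s_k = R·t_k = 2**k*(-2*k**2 - 4*k + 1) with R(k) = B(k−1)f(k)/C(k) = (2*k**2 + 4*k - 1)/(2*k**2 + 12*k + 11).
Verify: 2**k*(-2*k**2 - 12*k - 11) matches t_k.

s_k = 2^{k} \left(- 2 k^{2} - 4 k + 1\right)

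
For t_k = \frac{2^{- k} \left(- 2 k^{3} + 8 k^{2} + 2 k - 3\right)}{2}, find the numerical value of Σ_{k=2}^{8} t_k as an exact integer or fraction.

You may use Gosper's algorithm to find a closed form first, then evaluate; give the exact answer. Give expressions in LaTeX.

t_(k+1)/t_k = (k**3 - k**2 - 6*k - 5/2)/(2*k**3 - 8*k**2 - 2*k + 3).
So A=1/2 and B=1, with C=k**3 - 4*k**2 - k + 3/2.
Need (1/2)·f(k+1) − (1)·f(k) = k**3 - 4*k**2 - k + 3/2.
deg f ≤ 3 (via 0,0,3).
Coefficient equations give f(k) = -2*k**3 + 2*k**2 - 3.
R(k) = B(k−1)·f(k)/C(k) = -2*(2*k**3 - 2*k**2 + 3)/(2*k**3 - 8*k**2 - 2*k + 3); s_k = R·t_k = (2*k**3 - 2*k**2 + 3)/2**k.
Δs = (-2*k**3 + 8*k**2 + 2*k - 3)/(2*2**k), as required.
Sum = s_(9) − s_(2); s_(9) = 1299/512, s_(2) = 11/4 ⇒ -109/512.

Σ = -109/512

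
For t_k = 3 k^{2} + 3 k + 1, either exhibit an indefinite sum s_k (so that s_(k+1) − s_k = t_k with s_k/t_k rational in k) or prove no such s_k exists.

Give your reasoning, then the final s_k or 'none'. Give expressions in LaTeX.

s_k = k^{3}

Compute t_(k+1)/t_k: get (3*k**2 + 9*k + 7)/(3*k**2 + 3*k + 1).
A = 1, B = 1, C = k**2 + k + 1/3.
Key eq: (1)·f(k+1) = (1)·f(k) + (k**2 + k + 1/3).
Degrees (0,0,2) ⇒ d ≤ 3.
Match coefficients ⇒ f(k) = k**3/3.
So s_k = (B(k−1)f/C)·t_k = (k**3/(3*k**2 + 3*k + 1))·t_k = k**3.
Verify: -k**3 + (k + 1)**3 matches t_k.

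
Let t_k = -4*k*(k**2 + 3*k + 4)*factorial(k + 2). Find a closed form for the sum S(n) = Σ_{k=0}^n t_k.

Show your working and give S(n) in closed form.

Compute t_(k+1)/t_k: get (k + 1)*(k + 3)*(3*k + (k + 1)**2 + 7)/(k*(k**2 + 3*k + 4)).
Gosper form: A/B · C(k+1)/C(k) with A=k + 3, B=1, C=k**3 + 3*k**2 + 4*k.
f must satisfy (k + 3)·f(k+1) − (1)·f(k) = k**3 + 3*k**2 + 4*k.
deg f ≤ 2 (via 1,0,3).
Solving with deg f ≤ 2: f(k) = k*(k - 1).
Then R = B(k−1)f/C = (k - 1)/(k**2 + 3*k + 4), so s_k = R(k)·t_k = -4*k*(k - 1)*factorial(k + 2).
Verify: -4*k*(k**2 + 3*k + 4)*factorial(k + 2) matches t_k.
Evaluate: s_(n+1) = -4*n*(n + 1)*factorial(n + 3); subtract s_(0) = 0 ⇒ S(n) = -4*n*(n + 1)*factorial(n + 3).

S(n) = -4*n*(n + 1)*factorial(n + 3)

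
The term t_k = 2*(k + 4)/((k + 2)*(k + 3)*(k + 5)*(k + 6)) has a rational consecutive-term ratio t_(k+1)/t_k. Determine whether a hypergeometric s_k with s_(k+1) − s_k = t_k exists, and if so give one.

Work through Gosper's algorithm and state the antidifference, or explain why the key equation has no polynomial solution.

Step 1: r(k) = (k + 2)*(k + 5)**2/((k + 4)**2*(k + 7)).
A = k + 2, B = k + 7, C = k**2 + 8*k + 16.
Solve (k + 2)·f(k+1) − (k + 6)·f(k) = k**2 + 8*k + 16.
From deg A=1, deg B=1, deg C=2: d=4.
Coefficient equations give f(k) = k*(k + 3)*(k + 4)*(k + 7)/20.
Certificate R = B(k−1)f/C = k*(k + 3)*(k + 6)*(k + 7)/(20*(k + 4)) gives s_k = k*(k + 7)/(10*(k**2 + 7*k + 10)).
Check: Δs_k = 2*(k + 4)/(k**4 + 16*k**3 + 91*k**2 + 216*k + 180). ✓

s_k = k*(k + 7)/(10*(k**2 + 7*k + 10))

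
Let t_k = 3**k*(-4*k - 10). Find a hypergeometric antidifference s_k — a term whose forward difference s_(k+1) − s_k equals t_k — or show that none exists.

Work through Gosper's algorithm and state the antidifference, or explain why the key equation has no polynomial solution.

s_k = -2*3**k*(k + 1)

Step 1: r(k) = 3*(2*k + 7)/(2*k + 5).
Take A(k)=3, B(k)=1, C(k)=k + 5/2.
Solve (3)·f(k+1) − (1)·f(k) = k + 5/2.
From deg A=0, deg B=0, deg C=1: d=1.
Coefficient equations give f(k) = (k + 1)/2.
R(k) = B(k−1)·f(k)/C(k) = (k + 1)/(2*k + 5); s_k = R·t_k = -2*3**k*(k + 1).
Check: Δs_k = 3**k*(-4*k - 10). ✓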